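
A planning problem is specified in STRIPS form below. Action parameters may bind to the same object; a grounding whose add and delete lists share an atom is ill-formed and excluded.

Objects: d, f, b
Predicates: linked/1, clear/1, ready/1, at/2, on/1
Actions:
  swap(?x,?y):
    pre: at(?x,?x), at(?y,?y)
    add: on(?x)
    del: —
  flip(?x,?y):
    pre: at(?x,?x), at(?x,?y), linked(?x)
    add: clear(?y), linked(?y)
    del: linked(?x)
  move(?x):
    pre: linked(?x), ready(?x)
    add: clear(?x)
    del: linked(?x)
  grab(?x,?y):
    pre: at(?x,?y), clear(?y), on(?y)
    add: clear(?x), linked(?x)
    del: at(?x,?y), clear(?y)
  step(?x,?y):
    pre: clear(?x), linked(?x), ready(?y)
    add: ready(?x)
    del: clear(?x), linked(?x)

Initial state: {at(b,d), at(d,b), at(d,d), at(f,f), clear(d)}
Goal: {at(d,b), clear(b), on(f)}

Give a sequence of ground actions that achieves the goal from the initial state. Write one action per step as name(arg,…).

swap(d,d); swap(f,d); grab(b,d)

1. swap(d,d)  →  {at(b,d), at(d,b), at(d,d), at(f,f), clear(d), on(d)}
2. swap(f,d)  →  {at(b,d), at(d,b), at(d,d), at(f,f), clear(d), on(d), on(f)}
3. grab(b,d)  →  {at(d,b), at(d,d), at(f,f), clear(b), linked(b), on(d), on(f)}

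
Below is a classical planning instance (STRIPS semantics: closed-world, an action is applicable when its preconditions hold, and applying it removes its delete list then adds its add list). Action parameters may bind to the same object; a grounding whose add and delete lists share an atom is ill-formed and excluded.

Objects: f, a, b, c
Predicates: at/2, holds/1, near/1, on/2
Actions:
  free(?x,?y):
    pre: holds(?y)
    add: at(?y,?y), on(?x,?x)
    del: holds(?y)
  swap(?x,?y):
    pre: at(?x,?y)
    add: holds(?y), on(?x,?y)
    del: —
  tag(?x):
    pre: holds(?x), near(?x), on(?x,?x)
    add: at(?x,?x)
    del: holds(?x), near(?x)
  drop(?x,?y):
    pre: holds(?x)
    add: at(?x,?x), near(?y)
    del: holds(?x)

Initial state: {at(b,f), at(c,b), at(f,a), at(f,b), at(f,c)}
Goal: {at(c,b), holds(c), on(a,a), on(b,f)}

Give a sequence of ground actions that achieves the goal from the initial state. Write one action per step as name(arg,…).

swap(f,c); swap(b,f); free(a,f)

1. swap(f,c)  →  {at(b,f), at(c,b), at(f,a), at(f,b), at(f,c), holds(c), on(f,c)}
2. swap(b,f)  →  {at(b,f), at(c,b), at(f,a), at(f,b), at(f,c), holds(c), holds(f), on(b,f), on(f,c)}
3. free(a,f)  →  {at(b,f), at(c,b), at(f,a), at(f,b), at(f,c), at(f,f), holds(c), on(a,a), on(b,f), on(f,c)}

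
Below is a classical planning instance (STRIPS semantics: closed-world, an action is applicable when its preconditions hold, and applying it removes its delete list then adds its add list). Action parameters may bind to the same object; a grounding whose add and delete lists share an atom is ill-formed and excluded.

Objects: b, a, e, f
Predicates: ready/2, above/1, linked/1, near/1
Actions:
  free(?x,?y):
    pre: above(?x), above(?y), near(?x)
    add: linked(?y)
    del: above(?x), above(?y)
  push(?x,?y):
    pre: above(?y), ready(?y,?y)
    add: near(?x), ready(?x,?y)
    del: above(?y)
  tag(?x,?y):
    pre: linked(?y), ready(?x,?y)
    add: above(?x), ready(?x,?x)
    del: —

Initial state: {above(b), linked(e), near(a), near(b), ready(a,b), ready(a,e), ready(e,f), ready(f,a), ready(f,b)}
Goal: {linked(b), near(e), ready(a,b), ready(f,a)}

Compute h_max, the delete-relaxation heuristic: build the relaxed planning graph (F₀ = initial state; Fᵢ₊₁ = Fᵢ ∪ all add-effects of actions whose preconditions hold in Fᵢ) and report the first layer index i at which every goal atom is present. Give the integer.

F0 = init (9 atoms)
F1 = F0 ∪ {above(a), linked(b), ready(a,a)}  (12 atoms)
F2 = F1 ∪ {above(f), linked(a), near(e), near(f), ready(b,a), ready(e,a), ready(f,f)}  (19 atoms)
goal ⊆ F2  ⇒  h_max = 2

2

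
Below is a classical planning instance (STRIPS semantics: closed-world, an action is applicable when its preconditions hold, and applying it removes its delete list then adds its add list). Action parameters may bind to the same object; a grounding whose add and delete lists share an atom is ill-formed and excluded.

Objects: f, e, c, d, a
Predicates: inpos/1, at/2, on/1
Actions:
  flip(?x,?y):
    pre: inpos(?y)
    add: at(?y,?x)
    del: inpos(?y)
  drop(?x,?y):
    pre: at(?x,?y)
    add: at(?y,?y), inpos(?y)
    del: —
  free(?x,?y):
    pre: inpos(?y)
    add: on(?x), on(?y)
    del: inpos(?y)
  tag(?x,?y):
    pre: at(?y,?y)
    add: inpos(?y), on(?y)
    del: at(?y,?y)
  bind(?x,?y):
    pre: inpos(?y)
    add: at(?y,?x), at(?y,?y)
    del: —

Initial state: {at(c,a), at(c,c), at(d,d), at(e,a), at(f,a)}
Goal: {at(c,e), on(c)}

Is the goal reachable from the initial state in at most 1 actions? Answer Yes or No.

1. tag(f,c)  →  {at(c,a), at(d,d), at(e,a), at(f,a), inpos(c), on(c)}
2. flip(e,c)  →  {at(c,a), at(c,e), at(d,d), at(e,a), at(f,a), on(c)}
optimal plan length = 2; 2 > 1

No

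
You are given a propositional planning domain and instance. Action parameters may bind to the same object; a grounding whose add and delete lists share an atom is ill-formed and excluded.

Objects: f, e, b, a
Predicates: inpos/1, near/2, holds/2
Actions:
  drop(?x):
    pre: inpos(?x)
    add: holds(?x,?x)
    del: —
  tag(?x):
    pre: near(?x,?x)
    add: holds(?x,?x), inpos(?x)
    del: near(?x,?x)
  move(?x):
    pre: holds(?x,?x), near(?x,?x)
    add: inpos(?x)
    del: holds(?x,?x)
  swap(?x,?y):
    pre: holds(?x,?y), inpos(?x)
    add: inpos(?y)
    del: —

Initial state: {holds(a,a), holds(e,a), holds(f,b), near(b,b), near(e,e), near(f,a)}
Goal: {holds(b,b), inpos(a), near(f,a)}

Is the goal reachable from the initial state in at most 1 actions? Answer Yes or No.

No

1. tag(e)  →  {holds(a,a), holds(e,a), holds(e,e), holds(f,b), inpos(e), near(b,b), near(f,a)}
2. tag(b)  →  {holds(a,a), holds(b,b), holds(e,a), holds(e,e), holds(f,b), inpos(b), inpos(e), near(f,a)}
3. swap(e,a)  →  {holds(a,a), holds(b,b), holds(e,a), holds(e,e), holds(f,b), inpos(a), inpos(b), inpos(e), near(f,a)}
optimal plan length = 3; 3 > 1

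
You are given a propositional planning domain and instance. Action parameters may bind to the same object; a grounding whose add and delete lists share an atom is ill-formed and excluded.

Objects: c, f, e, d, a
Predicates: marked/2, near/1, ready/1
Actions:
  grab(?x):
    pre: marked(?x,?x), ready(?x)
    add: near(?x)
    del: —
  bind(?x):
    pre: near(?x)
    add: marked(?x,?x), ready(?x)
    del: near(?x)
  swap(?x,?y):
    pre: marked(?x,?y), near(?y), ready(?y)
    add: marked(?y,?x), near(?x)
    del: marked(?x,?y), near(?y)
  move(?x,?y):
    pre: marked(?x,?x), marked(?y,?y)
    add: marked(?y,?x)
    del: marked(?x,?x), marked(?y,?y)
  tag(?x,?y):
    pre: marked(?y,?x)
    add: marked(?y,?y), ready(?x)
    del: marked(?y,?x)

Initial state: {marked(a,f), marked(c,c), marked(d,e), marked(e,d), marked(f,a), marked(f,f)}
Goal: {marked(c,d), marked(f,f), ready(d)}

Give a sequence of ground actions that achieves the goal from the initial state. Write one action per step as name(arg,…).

1. tag(e,d)  →  {marked(a,f), marked(c,c), marked(d,d), marked(e,d), marked(f,a), marked(f,f), ready(e)}
2. move(d,c)  →  {marked(a,f), marked(c,d), marked(e,d), marked(f,a), marked(f,f), ready(e)}
3. tag(d,e)  →  {marked(a,f), marked(c,d), marked(e,e), marked(f,a), marked(f,f), ready(d), ready(e)}

tag(e,d); move(d,c); tag(d,e)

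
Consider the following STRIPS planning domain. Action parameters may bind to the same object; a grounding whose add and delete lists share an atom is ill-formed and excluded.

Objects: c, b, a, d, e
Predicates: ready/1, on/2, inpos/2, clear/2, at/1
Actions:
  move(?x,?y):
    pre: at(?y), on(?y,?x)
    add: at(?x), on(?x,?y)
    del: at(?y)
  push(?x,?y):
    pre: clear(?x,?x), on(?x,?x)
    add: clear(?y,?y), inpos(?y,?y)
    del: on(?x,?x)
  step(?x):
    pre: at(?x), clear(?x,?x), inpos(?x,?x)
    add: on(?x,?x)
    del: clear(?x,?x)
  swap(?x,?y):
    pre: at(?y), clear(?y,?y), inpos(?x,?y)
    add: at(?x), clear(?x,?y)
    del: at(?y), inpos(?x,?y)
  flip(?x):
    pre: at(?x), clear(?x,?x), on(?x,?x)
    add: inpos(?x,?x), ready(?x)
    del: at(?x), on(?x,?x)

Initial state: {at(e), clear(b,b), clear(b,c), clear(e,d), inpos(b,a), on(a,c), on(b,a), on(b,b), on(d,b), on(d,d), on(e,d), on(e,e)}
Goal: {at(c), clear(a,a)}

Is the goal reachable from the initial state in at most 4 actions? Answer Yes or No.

1. move(d,e)  →  {at(d), clear(b,b), clear(b,c), clear(e,d), inpos(b,a), on(a,c), on(b,a), on(b,b), on(d,b), on(d,d), on(d,e), on(e,d), on(e,e)}
2. move(b,d)  →  {at(b), clear(b,b), clear(b,c), clear(e,d), inpos(b,a), on(a,c), on(b,a), on(b,b), on(b,d), on(d,b), on(d,d), on(d,e), on(e,d), on(e,e)}
3. move(a,b)  →  {at(a), clear(b,b), clear(b,c), clear(e,d), inpos(b,a), on(a,b), on(a,c), on(b,a), on(b,b), on(b,d), on(d,b), on(d,d), on(d,e), on(e,d), on(e,e)}
4. move(c,a)  →  {at(c), clear(b,b), clear(b,c), clear(e,d), inpos(b,a), on(a,b), on(a,c), on(b,a), on(b,b), on(b,d), on(c,a), on(d,b), on(d,d), on(d,e), on(e,d), on(e,e)}
5. push(b,a)  →  {at(c), clear(a,a), clear(b,b), clear(b,c), clear(e,d), inpos(a,a), inpos(b,a), on(a,b), on(a,c), on(b,a), on(b,d), on(c,a), on(d,b), on(d,d), on(d,e), on(e,d), on(e,e)}
optimal plan length = 5; 5 > 4

No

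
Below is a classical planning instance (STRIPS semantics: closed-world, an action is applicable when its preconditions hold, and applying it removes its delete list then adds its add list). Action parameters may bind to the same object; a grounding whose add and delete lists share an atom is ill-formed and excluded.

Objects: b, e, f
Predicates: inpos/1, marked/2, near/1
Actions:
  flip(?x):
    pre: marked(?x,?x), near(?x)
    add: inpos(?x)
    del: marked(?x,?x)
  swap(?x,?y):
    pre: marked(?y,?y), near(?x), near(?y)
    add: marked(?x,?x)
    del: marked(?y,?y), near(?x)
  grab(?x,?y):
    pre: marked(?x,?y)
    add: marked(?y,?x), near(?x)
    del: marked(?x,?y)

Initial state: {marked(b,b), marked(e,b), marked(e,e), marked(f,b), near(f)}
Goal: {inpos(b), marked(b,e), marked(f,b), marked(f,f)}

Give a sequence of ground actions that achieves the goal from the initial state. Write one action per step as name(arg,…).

1. grab(e,b)  →  {marked(b,b), marked(b,e), marked(e,e), marked(f,b), near(e), near(f)}
2. swap(f,e)  →  {marked(b,b), marked(b,e), marked(f,b), marked(f,f), near(e)}
3. grab(b,e)  →  {marked(b,b), marked(e,b), marked(f,b), marked(f,f), near(b), near(e)}
4. flip(b)  →  {inpos(b), marked(e,b), marked(f,b), marked(f,f), near(b), near(e)}
5. grab(e,b)  →  {inpos(b), marked(b,e), marked(f,b), marked(f,f), near(b), near(e)}

grab(e,b); swap(f,e); grab(b,e); flip(b); grab(e,b)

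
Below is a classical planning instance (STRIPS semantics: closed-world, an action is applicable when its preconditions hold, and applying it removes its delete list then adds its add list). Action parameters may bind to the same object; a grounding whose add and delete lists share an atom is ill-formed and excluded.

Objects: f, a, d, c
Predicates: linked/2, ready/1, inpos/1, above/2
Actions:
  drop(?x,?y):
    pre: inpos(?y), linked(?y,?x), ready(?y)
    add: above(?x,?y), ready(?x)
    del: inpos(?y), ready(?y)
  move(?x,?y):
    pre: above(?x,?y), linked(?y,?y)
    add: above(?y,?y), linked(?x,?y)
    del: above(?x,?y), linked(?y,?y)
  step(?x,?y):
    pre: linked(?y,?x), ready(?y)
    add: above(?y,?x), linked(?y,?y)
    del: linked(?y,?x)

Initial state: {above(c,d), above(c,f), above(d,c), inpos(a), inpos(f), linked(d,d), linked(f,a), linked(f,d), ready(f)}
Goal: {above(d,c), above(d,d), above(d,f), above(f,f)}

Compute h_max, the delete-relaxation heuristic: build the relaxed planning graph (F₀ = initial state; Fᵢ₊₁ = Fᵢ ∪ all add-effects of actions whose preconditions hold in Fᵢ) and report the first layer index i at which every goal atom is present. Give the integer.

F0 = init (9 atoms)
F1 = F0 ∪ {above(a,f), above(d,d), above(d,f), above(f,a), above(f,d), linked(c,d), linked(f,f), ready(a), ready(d)}  (18 atoms)
F2 = F1 ∪ {above(f,f), linked(a,f), linked(c,f), linked(d,f)}  (22 atoms)
goal ⊆ F2  ⇒  h_max = 2

2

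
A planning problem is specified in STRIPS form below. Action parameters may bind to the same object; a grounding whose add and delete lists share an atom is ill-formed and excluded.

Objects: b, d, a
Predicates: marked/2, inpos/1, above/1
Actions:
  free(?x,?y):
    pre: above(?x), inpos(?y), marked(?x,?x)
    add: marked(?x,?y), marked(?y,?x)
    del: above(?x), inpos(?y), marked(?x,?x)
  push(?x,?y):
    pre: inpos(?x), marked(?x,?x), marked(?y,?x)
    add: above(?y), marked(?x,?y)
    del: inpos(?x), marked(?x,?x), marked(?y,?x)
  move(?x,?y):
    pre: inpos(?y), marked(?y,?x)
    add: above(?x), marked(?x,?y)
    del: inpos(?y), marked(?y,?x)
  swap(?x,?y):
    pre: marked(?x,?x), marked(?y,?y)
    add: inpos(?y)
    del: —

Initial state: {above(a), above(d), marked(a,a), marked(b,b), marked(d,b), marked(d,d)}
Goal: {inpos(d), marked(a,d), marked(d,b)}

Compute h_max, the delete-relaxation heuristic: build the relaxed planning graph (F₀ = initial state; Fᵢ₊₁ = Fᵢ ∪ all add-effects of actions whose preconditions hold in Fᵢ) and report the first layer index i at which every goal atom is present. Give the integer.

2

F0 = init (6 atoms)
F1 = F0 ∪ {inpos(a), inpos(b), inpos(d)}  (9 atoms)
F2 = F1 ∪ {above(b), marked(a,b), marked(a,d), marked(b,a), marked(b,d), marked(d,a)}  (15 atoms)
goal ⊆ F2  ⇒  h_max = 2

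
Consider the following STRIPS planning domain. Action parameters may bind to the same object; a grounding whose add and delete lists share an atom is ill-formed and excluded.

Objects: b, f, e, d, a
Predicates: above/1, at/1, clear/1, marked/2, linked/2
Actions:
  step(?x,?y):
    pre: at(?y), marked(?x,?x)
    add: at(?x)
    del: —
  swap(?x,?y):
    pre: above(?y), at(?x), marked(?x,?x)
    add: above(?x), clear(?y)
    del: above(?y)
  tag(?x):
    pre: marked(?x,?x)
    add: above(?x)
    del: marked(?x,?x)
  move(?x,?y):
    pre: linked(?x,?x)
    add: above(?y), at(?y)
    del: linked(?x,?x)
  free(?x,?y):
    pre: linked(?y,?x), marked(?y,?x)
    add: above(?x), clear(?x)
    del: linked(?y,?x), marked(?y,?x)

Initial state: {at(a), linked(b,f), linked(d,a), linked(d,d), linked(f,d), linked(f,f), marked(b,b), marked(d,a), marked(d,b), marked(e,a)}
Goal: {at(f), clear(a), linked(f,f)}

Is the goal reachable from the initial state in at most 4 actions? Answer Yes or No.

Yes

1. move(d,f)  →  {above(f), at(a), at(f), linked(b,f), linked(d,a), linked(f,d), linked(f,f), marked(b,b), marked(d,a), marked(d,b), marked(e,a)}
2. free(a,d)  →  {above(a), above(f), at(a), at(f), clear(a), linked(b,f), linked(f,d), linked(f,f), marked(b,b), marked(d,b), marked(e,a)}
optimal plan length = 2; 2 ≤ 4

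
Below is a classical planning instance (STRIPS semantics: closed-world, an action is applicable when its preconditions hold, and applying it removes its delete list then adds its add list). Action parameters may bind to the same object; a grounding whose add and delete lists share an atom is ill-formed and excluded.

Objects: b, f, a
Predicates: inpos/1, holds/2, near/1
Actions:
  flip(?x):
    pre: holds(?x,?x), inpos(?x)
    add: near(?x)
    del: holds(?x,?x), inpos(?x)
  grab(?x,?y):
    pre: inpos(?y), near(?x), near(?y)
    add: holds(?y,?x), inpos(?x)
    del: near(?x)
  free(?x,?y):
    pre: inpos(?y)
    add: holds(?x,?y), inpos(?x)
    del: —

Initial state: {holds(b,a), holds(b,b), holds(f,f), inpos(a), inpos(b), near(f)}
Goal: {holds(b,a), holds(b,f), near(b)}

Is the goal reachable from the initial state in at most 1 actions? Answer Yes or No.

No

1. flip(b)  →  {holds(b,a), holds(f,f), inpos(a), near(b), near(f)}
2. free(b,a)  →  {holds(b,a), holds(f,f), inpos(a), inpos(b), near(b), near(f)}
3. grab(f,b)  →  {holds(b,a), holds(b,f), holds(f,f), inpos(a), inpos(b), inpos(f), near(b)}
optimal plan length = 3; 3 > 1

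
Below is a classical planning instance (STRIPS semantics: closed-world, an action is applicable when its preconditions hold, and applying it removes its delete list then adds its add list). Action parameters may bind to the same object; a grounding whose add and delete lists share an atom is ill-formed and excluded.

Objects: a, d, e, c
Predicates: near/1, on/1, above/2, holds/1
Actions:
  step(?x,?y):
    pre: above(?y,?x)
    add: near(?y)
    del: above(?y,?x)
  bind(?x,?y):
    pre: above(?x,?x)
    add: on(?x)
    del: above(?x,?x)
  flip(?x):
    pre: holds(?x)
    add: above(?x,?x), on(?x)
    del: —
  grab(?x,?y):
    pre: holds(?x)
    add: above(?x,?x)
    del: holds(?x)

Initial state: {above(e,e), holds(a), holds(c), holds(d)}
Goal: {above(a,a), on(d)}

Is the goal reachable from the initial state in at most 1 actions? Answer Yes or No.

No

1. flip(a)  →  {above(a,a), above(e,e), holds(a), holds(c), holds(d), on(a)}
2. flip(d)  →  {above(a,a), above(d,d), above(e,e), holds(a), holds(c), holds(d), on(a), on(d)}
optimal plan length = 2; 2 > 1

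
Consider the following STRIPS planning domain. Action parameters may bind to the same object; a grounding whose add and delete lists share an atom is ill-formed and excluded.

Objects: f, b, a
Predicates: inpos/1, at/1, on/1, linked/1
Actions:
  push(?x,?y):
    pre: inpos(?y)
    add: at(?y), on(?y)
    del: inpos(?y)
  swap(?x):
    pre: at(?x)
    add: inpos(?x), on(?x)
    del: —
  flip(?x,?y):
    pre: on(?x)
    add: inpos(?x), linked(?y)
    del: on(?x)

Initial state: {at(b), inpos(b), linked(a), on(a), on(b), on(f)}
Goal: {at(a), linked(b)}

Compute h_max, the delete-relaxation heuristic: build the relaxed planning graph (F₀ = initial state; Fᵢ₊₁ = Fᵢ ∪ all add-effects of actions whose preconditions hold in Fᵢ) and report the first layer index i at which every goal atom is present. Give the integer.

2

F0 = init (6 atoms)
F1 = F0 ∪ {inpos(a), inpos(f), linked(b), linked(f)}  (10 atoms)
F2 = F1 ∪ {at(a), at(f)}  (12 atoms)
goal ⊆ F2  ⇒  h_max = 2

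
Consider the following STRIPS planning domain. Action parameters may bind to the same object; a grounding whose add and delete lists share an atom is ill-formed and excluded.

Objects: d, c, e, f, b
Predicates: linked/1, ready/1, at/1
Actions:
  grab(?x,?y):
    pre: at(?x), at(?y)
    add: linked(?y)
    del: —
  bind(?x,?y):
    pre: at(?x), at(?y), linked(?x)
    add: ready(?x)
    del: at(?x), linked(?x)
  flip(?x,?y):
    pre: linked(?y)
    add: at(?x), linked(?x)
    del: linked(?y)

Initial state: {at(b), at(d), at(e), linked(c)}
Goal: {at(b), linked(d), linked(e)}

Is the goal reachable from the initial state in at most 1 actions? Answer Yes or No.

1. grab(d,d)  →  {at(b), at(d), at(e), linked(c), linked(d)}
2. grab(d,e)  →  {at(b), at(d), at(e), linked(c), linked(d), linked(e)}
optimal plan length = 2; 2 > 1

No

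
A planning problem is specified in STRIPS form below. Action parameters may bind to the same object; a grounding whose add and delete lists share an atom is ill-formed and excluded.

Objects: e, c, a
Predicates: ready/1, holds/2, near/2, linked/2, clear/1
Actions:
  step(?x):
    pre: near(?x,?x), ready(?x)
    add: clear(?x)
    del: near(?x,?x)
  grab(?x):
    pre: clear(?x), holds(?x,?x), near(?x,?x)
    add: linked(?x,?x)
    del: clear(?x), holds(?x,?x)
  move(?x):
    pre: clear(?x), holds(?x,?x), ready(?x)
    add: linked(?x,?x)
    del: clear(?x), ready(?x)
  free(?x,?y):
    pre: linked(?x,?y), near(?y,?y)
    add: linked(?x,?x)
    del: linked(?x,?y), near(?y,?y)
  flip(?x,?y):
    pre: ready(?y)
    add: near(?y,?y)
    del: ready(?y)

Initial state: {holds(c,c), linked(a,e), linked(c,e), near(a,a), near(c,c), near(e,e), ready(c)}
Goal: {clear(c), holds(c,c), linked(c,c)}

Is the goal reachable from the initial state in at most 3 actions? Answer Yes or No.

1. step(c)  →  {clear(c), holds(c,c), linked(a,e), linked(c,e), near(a,a), near(e,e), ready(c)}
2. free(c,e)  →  {clear(c), holds(c,c), linked(a,e), linked(c,c), near(a,a), ready(c)}
optimal plan length = 2; 2 ≤ 3

Yes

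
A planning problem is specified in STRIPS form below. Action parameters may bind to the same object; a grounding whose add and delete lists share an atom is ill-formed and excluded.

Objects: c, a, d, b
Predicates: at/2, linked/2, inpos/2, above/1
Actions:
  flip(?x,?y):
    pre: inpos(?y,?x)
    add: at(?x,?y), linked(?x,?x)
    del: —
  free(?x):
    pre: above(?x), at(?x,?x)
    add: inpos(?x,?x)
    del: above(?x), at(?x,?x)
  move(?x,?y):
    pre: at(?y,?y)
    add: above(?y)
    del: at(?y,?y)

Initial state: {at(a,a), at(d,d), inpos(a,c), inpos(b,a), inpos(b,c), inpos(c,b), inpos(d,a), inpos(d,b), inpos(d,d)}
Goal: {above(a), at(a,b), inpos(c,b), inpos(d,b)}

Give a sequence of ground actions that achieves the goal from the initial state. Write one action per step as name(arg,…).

flip(a,b); move(c,a)

1. flip(a,b)  →  {at(a,a), at(a,b), at(d,d), inpos(a,c), inpos(b,a), inpos(b,c), inpos(c,b), inpos(d,a), inpos(d,b), inpos(d,d), linked(a,a)}
2. move(c,a)  →  {above(a), at(a,b), at(d,d), inpos(a,c), inpos(b,a), inpos(b,c), inpos(c,b), inpos(d,a), inpos(d,b), inpos(d,d), linked(a,a)}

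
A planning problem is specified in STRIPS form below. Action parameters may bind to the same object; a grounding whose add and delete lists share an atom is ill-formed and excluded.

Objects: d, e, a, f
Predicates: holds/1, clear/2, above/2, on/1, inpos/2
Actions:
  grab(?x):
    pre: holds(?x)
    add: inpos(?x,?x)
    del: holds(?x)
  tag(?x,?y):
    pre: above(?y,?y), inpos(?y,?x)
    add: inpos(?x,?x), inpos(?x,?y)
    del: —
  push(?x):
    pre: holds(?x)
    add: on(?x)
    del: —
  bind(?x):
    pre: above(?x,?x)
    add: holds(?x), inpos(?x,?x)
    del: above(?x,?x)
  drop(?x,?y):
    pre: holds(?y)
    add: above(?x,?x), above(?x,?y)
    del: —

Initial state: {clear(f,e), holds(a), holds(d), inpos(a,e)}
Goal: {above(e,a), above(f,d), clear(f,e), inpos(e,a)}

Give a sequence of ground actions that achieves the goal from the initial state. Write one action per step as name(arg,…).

drop(e,a); drop(a,d); tag(e,a); drop(f,d)

1. drop(e,a)  →  {above(e,a), above(e,e), clear(f,e), holds(a), holds(d), inpos(a,e)}
2. drop(a,d)  →  {above(a,a), above(a,d), above(e,a), above(e,e), clear(f,e), holds(a), holds(d), inpos(a,e)}
3. tag(e,a)  →  {above(a,a), above(a,d), above(e,a), above(e,e), clear(f,e), holds(a), holds(d), inpos(a,e), inpos(e,a), inpos(e,e)}
4. drop(f,d)  →  {above(a,a), above(a,d), above(e,a), above(e,e), above(f,d), above(f,f), clear(f,e), holds(a), holds(d), inpos(a,e), inpos(e,a), inpos(e,e)}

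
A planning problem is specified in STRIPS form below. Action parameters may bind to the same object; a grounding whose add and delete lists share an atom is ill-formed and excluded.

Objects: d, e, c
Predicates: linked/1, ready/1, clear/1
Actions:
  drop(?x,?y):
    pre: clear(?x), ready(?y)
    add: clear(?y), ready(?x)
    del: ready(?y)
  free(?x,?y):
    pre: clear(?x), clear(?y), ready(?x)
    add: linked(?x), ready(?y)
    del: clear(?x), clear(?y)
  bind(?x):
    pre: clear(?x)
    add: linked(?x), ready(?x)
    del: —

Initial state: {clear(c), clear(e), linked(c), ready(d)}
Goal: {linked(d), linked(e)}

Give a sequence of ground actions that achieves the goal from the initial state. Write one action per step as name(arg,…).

1. drop(e,d)  →  {clear(c), clear(d), clear(e), linked(c), ready(e)}
2. free(e,e)  →  {clear(c), clear(d), linked(c), linked(e), ready(e)}
3. bind(d)  →  {clear(c), clear(d), linked(c), linked(d), linked(e), ready(d), ready(e)}

drop(e,d); free(e,e); bind(d)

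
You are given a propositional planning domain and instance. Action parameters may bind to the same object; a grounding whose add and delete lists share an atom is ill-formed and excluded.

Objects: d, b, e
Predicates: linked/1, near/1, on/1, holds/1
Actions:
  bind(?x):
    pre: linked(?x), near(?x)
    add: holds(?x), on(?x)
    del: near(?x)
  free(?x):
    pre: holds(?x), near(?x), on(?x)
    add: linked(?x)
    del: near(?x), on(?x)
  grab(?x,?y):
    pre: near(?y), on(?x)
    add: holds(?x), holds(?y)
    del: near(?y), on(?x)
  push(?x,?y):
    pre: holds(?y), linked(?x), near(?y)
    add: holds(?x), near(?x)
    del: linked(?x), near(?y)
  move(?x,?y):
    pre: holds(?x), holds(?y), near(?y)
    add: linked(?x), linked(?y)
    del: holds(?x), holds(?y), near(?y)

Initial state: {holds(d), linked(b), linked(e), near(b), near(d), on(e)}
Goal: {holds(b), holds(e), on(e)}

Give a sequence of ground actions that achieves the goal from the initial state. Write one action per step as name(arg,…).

1. bind(b)  →  {holds(b), holds(d), linked(b), linked(e), near(d), on(b), on(e)}
2. push(e,d)  →  {holds(b), holds(d), holds(e), linked(b), near(e), on(b), on(e)}

bind(b); push(e,d)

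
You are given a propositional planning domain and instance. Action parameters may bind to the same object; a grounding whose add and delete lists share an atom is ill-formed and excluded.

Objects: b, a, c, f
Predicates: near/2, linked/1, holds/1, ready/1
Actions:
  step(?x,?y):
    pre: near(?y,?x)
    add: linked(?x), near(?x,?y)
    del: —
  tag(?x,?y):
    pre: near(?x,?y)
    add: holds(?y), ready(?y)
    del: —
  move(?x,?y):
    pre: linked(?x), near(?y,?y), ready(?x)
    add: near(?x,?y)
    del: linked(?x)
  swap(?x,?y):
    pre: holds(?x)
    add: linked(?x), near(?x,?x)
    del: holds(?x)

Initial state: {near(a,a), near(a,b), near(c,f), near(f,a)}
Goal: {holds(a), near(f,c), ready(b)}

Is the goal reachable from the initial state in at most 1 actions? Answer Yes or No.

No

1. step(f,c)  →  {linked(f), near(a,a), near(a,b), near(c,f), near(f,a), near(f,c)}
2. tag(a,b)  →  {holds(b), linked(f), near(a,a), near(a,b), near(c,f), near(f,a), near(f,c), ready(b)}
3. tag(a,a)  →  {holds(a), holds(b), linked(f), near(a,a), near(a,b), near(c,f), near(f,a), near(f,c), ready(a), ready(b)}
optimal plan length = 3; 3 > 1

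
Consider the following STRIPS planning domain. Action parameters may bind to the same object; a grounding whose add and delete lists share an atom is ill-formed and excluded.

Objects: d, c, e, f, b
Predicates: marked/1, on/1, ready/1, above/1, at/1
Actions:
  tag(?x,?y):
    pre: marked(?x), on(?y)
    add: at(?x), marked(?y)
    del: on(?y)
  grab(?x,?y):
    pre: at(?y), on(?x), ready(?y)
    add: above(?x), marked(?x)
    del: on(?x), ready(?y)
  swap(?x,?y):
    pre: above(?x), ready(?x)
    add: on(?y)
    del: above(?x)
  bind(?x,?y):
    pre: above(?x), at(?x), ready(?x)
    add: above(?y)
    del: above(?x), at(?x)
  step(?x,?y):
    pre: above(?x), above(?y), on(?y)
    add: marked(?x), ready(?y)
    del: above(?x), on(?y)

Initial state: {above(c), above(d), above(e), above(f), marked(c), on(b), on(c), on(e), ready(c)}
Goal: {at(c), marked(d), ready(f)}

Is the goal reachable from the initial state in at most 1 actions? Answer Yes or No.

No

1. tag(c,c)  →  {above(c), above(d), above(e), above(f), at(c), marked(c), on(b), on(e), ready(c)}
2. swap(c,f)  →  {above(d), above(e), above(f), at(c), marked(c), on(b), on(e), on(f), ready(c)}
3. step(d,f)  →  {above(e), above(f), at(c), marked(c), marked(d), on(b), on(e), ready(c), ready(f)}
optimal plan length = 3; 3 > 1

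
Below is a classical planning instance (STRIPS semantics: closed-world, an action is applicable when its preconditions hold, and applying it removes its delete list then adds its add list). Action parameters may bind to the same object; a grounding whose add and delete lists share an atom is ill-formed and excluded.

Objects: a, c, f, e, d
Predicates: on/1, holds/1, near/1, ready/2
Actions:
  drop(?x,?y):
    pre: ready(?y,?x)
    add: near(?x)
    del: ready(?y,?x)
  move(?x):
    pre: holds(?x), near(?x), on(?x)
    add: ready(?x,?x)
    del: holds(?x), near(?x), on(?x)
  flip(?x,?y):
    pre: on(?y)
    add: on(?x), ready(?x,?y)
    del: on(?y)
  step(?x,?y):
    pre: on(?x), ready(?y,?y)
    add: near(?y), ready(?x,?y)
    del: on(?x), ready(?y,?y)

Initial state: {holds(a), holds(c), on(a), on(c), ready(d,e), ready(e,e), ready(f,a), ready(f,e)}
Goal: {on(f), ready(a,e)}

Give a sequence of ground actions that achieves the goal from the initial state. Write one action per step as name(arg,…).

flip(f,c); step(a,e)

1. flip(f,c)  →  {holds(a), holds(c), on(a), on(f), ready(d,e), ready(e,e), ready(f,a), ready(f,c), ready(f,e)}
2. step(a,e)  →  {holds(a), holds(c), near(e), on(f), ready(a,e), ready(d,e), ready(f,a), ready(f,c), ready(f,e)}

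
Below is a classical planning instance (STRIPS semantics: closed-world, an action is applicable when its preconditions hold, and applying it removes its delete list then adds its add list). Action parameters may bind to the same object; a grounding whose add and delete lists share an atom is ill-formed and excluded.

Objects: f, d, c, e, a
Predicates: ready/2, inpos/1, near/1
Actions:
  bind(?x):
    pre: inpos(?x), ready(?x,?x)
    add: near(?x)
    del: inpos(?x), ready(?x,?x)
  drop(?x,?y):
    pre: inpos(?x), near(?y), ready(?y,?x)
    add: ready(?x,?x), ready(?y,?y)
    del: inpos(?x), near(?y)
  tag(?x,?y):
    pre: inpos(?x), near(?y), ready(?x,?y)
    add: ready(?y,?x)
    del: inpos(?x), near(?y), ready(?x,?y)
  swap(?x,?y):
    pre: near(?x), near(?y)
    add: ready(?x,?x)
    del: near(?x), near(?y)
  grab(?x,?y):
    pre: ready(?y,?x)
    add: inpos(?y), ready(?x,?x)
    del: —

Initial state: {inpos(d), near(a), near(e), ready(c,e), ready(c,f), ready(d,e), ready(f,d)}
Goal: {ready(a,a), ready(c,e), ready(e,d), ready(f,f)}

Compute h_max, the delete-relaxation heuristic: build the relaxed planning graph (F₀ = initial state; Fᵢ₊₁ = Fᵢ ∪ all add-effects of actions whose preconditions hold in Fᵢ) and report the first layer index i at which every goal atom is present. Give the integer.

1

F0 = init (7 atoms)
F1 = F0 ∪ {inpos(c), inpos(f), ready(a,a), ready(d,d), ready(e,d), ready(e,e), ready(f,f)}  (14 atoms)
goal ⊆ F1  ⇒  h_max = 1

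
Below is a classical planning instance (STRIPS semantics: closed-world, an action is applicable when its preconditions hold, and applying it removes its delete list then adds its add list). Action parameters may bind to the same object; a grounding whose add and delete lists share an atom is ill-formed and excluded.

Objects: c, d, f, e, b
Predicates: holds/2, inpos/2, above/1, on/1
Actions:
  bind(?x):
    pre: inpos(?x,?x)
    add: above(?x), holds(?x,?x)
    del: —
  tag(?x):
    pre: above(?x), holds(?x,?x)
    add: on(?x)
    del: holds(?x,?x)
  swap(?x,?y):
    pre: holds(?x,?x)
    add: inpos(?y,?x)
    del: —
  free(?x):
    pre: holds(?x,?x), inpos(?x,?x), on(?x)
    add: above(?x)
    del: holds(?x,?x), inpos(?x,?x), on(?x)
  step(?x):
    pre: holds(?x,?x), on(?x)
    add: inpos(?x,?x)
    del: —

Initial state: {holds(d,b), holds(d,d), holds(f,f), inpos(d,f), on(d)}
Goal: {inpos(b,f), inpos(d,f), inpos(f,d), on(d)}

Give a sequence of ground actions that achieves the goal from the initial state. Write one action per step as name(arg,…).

1. swap(d,f)  →  {holds(d,b), holds(d,d), holds(f,f), inpos(d,f), inpos(f,d), on(d)}
2. swap(f,b)  →  {holds(d,b), holds(d,d), holds(f,f), inpos(b,f), inpos(d,f), inpos(f,d), on(d)}

swap(d,f); swap(f,b)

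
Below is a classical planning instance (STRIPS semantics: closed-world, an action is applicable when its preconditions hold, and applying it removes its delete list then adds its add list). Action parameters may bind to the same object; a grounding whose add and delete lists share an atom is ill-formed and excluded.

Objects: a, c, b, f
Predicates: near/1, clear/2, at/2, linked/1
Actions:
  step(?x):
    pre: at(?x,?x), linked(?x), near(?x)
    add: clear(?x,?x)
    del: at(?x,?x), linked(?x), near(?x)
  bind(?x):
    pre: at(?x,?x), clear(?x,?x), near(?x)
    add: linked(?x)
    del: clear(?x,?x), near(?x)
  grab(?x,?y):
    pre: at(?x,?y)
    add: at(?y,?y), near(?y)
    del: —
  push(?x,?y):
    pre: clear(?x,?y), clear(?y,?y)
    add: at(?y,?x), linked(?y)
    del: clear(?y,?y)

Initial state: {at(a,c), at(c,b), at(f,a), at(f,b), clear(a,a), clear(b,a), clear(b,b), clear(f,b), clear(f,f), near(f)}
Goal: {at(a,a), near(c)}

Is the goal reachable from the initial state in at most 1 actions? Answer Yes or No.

1. grab(a,c)  →  {at(a,c), at(c,b), at(c,c), at(f,a), at(f,b), clear(a,a), clear(b,a), clear(b,b), clear(f,b), clear(f,f), near(c), near(f)}
2. grab(f,a)  →  {at(a,a), at(a,c), at(c,b), at(c,c), at(f,a), at(f,b), clear(a,a), clear(b,a), clear(b,b), clear(f,b), clear(f,f), near(a), near(c), near(f)}
optimal plan length = 2; 2 > 1

No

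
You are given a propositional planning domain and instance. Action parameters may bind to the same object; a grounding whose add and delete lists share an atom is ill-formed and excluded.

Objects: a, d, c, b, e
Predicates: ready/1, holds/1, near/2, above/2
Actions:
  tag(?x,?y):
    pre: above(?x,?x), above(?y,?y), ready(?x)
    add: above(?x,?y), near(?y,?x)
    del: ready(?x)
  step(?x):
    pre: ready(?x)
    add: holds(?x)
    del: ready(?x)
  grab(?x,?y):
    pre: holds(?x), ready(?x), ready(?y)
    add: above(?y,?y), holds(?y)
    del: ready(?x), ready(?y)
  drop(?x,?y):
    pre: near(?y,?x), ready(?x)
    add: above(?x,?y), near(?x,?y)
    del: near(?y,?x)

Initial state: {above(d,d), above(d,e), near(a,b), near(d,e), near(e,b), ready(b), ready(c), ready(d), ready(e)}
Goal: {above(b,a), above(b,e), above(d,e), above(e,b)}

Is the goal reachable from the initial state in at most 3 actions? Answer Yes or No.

Yes

1. drop(b,a)  →  {above(b,a), above(d,d), above(d,e), near(b,a), near(d,e), near(e,b), ready(b), ready(c), ready(d), ready(e)}
2. drop(b,e)  →  {above(b,a), above(b,e), above(d,d), above(d,e), near(b,a), near(b,e), near(d,e), ready(b), ready(c), ready(d), ready(e)}
3. drop(e,b)  →  {above(b,a), above(b,e), above(d,d), above(d,e), above(e,b), near(b,a), near(d,e), near(e,b), ready(b), ready(c), ready(d), ready(e)}
optimal plan length = 3; 3 ≤ 3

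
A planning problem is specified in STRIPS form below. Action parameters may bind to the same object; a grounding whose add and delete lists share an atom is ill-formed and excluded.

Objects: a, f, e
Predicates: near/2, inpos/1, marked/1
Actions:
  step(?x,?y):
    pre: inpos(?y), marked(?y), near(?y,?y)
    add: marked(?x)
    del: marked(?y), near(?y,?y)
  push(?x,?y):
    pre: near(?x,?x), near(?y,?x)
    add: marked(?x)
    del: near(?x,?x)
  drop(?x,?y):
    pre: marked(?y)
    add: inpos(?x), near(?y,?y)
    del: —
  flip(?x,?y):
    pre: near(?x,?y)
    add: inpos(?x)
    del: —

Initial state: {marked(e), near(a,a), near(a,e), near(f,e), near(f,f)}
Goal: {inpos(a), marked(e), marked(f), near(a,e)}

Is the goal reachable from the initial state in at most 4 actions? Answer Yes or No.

1. push(f,f)  →  {marked(e), marked(f), near(a,a), near(a,e), near(f,e)}
2. drop(a,f)  →  {inpos(a), marked(e), marked(f), near(a,a), near(a,e), near(f,e), near(f,f)}
optimal plan length = 2; 2 ≤ 4

Yes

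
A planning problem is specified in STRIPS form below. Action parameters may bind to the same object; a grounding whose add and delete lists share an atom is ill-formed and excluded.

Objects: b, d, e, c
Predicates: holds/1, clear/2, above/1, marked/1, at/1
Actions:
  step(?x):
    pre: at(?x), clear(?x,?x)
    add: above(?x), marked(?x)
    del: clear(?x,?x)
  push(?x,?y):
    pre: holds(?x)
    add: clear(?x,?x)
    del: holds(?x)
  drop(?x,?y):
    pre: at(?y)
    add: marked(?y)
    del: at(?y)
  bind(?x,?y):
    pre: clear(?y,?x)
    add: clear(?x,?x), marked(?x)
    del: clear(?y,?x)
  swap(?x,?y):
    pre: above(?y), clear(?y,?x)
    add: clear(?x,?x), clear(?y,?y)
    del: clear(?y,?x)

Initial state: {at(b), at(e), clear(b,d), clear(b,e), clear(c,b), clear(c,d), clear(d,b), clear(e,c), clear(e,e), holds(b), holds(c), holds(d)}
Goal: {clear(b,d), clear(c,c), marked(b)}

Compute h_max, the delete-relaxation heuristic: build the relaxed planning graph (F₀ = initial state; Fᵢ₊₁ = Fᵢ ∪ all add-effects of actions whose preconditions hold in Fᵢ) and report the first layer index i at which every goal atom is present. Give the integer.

F0 = init (12 atoms)
F1 = F0 ∪ {above(e), clear(b,b), clear(c,c), clear(d,d), marked(b), marked(c), marked(d), marked(e)}  (20 atoms)
goal ⊆ F1  ⇒  h_max = 1

1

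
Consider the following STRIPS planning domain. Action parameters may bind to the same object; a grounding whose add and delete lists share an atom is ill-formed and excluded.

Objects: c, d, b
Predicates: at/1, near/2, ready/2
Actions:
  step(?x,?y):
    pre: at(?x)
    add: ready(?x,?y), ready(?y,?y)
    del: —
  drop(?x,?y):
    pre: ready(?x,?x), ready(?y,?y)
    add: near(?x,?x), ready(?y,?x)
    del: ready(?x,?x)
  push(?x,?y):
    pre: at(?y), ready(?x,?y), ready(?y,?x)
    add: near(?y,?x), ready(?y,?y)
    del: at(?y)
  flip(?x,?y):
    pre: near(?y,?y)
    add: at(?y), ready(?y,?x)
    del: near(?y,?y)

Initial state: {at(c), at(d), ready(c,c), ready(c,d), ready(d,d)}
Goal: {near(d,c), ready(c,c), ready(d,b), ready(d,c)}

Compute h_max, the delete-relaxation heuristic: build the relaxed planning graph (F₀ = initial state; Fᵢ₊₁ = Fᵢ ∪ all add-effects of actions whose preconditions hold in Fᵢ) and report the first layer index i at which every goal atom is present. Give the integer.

2

F0 = init (5 atoms)
F1 = F0 ∪ {near(c,c), near(d,d), ready(b,b), ready(c,b), ready(d,b), ready(d,c)}  (11 atoms)
F2 = F1 ∪ {near(b,b), near(c,d), near(d,c), ready(b,c), ready(b,d)}  (16 atoms)
goal ⊆ F2  ⇒  h_max = 2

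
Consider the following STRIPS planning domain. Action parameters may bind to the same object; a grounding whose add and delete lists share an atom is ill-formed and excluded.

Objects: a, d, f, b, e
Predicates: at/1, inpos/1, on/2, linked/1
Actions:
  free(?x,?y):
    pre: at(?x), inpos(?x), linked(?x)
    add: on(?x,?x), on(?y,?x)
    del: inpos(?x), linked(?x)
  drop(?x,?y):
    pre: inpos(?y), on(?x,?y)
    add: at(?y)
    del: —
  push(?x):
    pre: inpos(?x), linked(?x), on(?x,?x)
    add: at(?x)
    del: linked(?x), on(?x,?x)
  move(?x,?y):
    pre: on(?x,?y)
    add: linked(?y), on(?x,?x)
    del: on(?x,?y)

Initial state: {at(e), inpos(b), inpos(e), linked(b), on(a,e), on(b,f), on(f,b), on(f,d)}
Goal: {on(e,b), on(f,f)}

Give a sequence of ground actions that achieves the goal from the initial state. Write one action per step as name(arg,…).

1. drop(f,b)  →  {at(b), at(e), inpos(b), inpos(e), linked(b), on(a,e), on(b,f), on(f,b), on(f,d)}
2. free(b,e)  →  {at(b), at(e), inpos(e), on(a,e), on(b,b), on(b,f), on(e,b), on(f,b), on(f,d)}
3. move(f,d)  →  {at(b), at(e), inpos(e), linked(d), on(a,e), on(b,b), on(b,f), on(e,b), on(f,b), on(f,f)}

drop(f,b); free(b,e); move(f,d)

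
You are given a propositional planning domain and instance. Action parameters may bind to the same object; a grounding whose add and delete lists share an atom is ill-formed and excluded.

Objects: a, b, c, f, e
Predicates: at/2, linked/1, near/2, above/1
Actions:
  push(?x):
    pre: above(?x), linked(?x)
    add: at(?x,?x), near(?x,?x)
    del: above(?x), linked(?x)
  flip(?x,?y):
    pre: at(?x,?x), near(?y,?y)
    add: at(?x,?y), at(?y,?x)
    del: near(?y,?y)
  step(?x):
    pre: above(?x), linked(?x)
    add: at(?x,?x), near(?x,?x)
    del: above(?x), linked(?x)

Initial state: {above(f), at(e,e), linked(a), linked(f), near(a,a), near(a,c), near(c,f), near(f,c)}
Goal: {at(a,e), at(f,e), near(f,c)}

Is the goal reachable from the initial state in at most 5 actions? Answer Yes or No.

Yes

1. push(f)  →  {at(e,e), at(f,f), linked(a), near(a,a), near(a,c), near(c,f), near(f,c), near(f,f)}
2. flip(e,a)  →  {at(a,e), at(e,a), at(e,e), at(f,f), linked(a), near(a,c), near(c,f), near(f,c), near(f,f)}
3. flip(e,f)  →  {at(a,e), at(e,a), at(e,e), at(e,f), at(f,e), at(f,f), linked(a), near(a,c), near(c,f), near(f,c)}
optimal plan length = 3; 3 ≤ 5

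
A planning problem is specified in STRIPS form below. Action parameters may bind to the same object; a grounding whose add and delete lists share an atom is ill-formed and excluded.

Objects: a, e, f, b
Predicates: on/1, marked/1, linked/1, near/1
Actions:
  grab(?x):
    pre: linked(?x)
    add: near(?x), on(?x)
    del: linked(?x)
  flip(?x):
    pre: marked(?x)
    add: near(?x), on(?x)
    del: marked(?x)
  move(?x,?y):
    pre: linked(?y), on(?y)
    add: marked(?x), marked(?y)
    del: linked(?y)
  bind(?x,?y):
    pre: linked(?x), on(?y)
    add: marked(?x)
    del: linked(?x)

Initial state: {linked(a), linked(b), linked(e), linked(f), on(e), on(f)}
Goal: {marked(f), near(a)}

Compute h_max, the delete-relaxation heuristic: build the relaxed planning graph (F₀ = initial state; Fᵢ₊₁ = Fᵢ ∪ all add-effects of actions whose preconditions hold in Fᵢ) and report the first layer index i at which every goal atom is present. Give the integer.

F0 = init (6 atoms)
F1 = F0 ∪ {marked(a), marked(b), marked(e), marked(f), near(a), near(b), near(e), near(f), on(a), on(b)}  (16 atoms)
goal ⊆ F1  ⇒  h_max = 1

1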